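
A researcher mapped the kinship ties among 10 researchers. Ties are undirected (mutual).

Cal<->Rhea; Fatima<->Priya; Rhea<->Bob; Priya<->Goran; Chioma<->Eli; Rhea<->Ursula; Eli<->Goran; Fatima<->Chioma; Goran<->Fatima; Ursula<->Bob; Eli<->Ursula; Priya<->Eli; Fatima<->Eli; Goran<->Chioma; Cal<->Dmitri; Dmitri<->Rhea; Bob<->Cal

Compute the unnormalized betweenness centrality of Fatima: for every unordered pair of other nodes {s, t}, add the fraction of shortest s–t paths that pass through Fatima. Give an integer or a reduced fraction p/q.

1/3

Pairs whose geodesics pass through Fatima — Chioma–Priya: 1/3.
All other pairs contribute 0.
Summing the contributions gives betweenness(Fatima) = 1/3.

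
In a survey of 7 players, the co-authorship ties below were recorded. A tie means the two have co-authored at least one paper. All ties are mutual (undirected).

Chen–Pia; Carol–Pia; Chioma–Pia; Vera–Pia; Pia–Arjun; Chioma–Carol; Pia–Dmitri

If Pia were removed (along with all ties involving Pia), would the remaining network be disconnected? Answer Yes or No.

Yes

Removing Pia leaves {Vera} with no path to {Carol and Chioma}, so the network splits into 5 components. Pia is a cut vertex.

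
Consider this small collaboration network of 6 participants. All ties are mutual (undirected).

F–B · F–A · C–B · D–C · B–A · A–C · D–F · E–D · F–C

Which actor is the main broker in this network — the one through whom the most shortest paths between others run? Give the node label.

D

Unnormalized betweenness of each node: A:0, B:0, C:2, D:4, E:0, F:2.
D has the largest value, 4, making it the main broker — the node through which the most shortest paths run.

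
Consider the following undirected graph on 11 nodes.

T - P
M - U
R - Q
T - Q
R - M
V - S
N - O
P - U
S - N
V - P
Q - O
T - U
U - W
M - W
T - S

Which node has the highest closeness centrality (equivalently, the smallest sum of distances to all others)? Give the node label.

Farness (sum of distances to all others) for each node — M:22, N:25, O:24, P:20, Q:19, R:23, S:20, T:16, U:18, V:24, W:25.
The smallest farness is 16, for T, so T has the highest closeness.

T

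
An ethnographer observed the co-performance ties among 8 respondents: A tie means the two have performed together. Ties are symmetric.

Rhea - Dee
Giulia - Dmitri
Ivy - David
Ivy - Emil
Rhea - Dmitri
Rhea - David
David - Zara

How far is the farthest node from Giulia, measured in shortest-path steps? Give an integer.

Distances from Giulia: David:3, Dee:3, Dmitri:1, Emil:5, Ivy:4, Rhea:2, Zara:4.
The largest is 5 (to Emil), so the eccentricity of Giulia is 5.

5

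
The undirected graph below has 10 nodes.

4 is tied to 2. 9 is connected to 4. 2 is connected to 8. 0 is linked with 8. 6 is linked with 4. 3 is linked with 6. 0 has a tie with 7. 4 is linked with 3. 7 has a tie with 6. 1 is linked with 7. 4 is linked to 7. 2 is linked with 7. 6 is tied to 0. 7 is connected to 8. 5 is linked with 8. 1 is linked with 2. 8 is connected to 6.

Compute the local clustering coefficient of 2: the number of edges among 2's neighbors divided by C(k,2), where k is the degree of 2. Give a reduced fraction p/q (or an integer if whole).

2's neighbors: 1, 4, 7, and 8 (k = 4).
Possible neighbor pairs: C(4,2) = 6. Edges among them: 1–7, 4–7, 7–8 → e = 3.
Clustering(2) = 3/6 = 1/2.

1/2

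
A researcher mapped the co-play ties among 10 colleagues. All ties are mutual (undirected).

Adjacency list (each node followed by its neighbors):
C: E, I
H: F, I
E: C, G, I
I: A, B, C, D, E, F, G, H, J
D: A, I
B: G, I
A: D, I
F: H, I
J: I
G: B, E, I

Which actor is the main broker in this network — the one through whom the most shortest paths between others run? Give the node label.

I

Unnormalized betweenness of each node: A:0, B:0, C:0, D:0, E:1/2, F:0, G:1/2, H:0, I:30, J:0.
I has the largest value, 30, making it the main broker — the node through which the most shortest paths run.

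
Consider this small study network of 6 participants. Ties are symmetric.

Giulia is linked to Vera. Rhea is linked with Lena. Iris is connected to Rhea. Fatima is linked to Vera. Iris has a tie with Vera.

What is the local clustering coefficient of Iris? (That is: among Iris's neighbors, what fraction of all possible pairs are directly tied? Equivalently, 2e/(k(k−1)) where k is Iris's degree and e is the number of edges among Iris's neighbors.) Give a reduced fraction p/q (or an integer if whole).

Iris's neighbors: Rhea and Vera (k = 2).
Possible neighbor pairs: C(2,2) = 1. Edges among them: none → e = 0.
Clustering(Iris) = 0/1.

0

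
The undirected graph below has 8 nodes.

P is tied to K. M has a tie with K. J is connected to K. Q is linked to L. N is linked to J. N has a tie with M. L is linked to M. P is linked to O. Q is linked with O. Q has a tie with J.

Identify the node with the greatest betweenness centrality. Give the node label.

Unnormalized betweenness of each node: J:4, K:9/2, L:3/2, M:7/2, N:1/2, O:3/2, P:3/2, Q:5.
Q has the largest value, 5, making it the main broker — the node through which the most shortest paths run.

Q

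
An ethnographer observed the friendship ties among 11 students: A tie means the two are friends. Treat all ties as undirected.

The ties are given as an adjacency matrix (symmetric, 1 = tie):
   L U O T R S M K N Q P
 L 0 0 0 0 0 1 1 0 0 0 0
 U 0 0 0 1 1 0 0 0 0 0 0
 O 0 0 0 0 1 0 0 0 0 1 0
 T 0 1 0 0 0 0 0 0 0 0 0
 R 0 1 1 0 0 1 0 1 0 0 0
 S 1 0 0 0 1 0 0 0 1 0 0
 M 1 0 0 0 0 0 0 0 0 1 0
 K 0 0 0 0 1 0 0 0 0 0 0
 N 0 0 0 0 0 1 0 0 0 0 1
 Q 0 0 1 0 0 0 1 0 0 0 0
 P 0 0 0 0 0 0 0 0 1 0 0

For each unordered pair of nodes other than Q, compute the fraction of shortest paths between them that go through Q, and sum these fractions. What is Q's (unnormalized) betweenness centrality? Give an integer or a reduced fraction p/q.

7/2

Pairs whose geodesics pass through Q — L–O: 1/2; U–M: 1/2; O–M: 1; T–M: 1/2; R–M: 1/2; M–K: 1/2.
All other pairs contribute 0.
Summing the contributions gives betweenness(Q) = 7/2.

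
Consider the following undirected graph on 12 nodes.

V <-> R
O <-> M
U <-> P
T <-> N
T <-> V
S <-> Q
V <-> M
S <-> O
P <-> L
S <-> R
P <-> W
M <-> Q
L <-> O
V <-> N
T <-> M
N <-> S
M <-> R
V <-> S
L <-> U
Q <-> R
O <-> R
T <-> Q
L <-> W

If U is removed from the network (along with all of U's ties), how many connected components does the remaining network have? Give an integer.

U's neighbors (L and P) remain reachable from one another through other ties, so the rest of the network stays in one piece.

1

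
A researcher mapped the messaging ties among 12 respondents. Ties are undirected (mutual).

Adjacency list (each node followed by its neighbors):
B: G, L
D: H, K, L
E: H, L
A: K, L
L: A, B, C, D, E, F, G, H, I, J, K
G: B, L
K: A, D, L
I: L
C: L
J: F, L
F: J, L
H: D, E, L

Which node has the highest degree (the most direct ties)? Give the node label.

Degrees — A:2, B:2, C:1, D:3, E:2, F:2, G:2, H:3, I:1, J:2, K:3, L:11.
The maximum is 11, attained only by L.

L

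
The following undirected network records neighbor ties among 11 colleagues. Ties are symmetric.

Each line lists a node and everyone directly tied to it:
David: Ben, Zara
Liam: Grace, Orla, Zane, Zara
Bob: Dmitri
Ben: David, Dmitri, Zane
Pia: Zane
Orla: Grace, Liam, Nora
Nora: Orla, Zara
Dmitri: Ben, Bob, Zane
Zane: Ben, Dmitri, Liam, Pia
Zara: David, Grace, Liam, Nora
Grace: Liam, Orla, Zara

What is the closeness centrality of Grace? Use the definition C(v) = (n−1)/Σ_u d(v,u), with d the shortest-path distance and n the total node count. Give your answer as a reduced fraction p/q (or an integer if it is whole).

Distances from Grace: Ben:3, Bob:4, David:2, Dmitri:3, Liam:1, Nora:2, Orla:1, Pia:3, Zane:2, Zara:1. Sum = 22.
n = 11, so closeness = 10/22 = 5/11.

5/11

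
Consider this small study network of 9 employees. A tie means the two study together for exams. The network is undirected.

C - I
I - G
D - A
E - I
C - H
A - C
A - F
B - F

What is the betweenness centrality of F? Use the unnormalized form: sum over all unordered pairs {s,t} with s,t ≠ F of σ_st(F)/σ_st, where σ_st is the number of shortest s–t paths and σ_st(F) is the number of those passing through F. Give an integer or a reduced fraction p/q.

Pairs whose geodesics pass through F — C–B: 1; I–B: 1; D–B: 1; H–B: 1; A–B: 1; E–B: 1; B–G: 1.
All other pairs contribute 0.
Summing the contributions gives betweenness(F) = 7.

7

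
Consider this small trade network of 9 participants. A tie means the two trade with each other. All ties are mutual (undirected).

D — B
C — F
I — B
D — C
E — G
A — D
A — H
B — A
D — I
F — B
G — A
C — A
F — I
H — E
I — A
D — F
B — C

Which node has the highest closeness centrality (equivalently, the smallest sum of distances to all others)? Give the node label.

Farness (sum of distances to all others) for each node — A:10, B:12, C:13, D:12, E:20, F:16, G:15, H:15, I:13.
The smallest farness is 10, for A, so A has the highest closeness.

A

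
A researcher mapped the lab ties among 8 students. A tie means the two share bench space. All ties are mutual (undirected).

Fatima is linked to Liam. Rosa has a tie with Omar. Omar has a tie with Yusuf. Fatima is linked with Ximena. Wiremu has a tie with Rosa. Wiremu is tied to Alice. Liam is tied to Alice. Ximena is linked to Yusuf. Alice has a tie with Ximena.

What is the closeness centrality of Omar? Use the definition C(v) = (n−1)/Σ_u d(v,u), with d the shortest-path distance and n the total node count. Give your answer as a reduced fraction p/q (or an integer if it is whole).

Distances from Omar: Alice:3, Fatima:3, Liam:4, Rosa:1, Wiremu:2, Ximena:2, Yusuf:1. Sum = 16.
n = 8, so closeness = 7/16.

7/16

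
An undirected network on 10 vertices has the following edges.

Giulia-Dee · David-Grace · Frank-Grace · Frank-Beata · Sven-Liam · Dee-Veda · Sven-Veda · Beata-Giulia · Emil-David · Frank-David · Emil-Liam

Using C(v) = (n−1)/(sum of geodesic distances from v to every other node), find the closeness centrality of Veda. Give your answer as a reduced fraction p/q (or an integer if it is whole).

Distances from Veda: Beata:3, David:4, Dee:1, Emil:3, Frank:4, Giulia:2, Grace:5, Liam:2, Sven:1. Sum = 25.
n = 10, so closeness = 9/25.

9/25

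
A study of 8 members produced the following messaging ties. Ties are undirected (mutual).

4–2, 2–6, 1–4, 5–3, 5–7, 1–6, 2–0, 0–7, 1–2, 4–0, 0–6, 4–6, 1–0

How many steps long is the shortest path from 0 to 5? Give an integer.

One shortest route is 0 – 7 – 5, which uses 2 edges, and 0 and 5 are not directly tied, so nothing shorter exists. So d(0,5) = 2.

2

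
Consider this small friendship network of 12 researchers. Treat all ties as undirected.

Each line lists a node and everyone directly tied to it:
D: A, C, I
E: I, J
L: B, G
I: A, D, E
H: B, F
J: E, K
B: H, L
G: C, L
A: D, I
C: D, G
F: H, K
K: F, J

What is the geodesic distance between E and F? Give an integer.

One shortest route is E – J – K – F, which uses 3 edges, and at distance 2 from E we only reach {A, D, K}, which does not include F. So d(E,F) = 3.

3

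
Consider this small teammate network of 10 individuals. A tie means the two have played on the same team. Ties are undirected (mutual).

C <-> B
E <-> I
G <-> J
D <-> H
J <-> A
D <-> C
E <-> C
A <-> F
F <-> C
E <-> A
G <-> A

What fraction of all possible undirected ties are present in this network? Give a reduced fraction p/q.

11/45

There are 11 edges and 10 nodes, so the maximum possible is C(10,2) = 45.
Density = 11/45.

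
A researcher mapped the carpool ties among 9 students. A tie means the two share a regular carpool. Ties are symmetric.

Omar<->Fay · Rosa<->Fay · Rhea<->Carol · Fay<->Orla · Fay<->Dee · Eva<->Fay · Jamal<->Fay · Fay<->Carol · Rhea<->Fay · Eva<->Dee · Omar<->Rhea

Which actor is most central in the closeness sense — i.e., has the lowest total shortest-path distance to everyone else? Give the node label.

Fay

Farness (sum of distances to all others) for each node — Carol:14, Dee:14, Eva:14, Fay:8, Jamal:15, Omar:14, Orla:15, Rhea:13, Rosa:15.
The smallest farness is 8, for Fay, so Fay has the highest closeness.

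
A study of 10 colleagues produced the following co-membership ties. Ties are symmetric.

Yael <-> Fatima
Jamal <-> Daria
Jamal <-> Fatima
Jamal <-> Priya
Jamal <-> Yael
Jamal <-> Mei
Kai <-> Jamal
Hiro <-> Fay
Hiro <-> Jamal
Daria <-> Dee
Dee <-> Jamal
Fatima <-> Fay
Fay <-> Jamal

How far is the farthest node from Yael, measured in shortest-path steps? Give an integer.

Distances from Yael: Daria:2, Dee:2, Fatima:1, Fay:2, Hiro:2, Jamal:1, Kai:2, Mei:2, Priya:2.
The largest is 2 (to Priya, Fay, Hiro, Kai, Dee, Mei, and Daria), so the eccentricity of Yael is 2.

2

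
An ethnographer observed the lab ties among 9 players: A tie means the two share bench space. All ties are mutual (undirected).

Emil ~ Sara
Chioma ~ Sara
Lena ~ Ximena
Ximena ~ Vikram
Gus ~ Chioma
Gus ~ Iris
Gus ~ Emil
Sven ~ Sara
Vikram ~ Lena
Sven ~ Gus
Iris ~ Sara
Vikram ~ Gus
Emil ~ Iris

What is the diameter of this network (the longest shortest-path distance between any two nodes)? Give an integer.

Eccentricity of each node (its greatest distance to any other): Chioma:3, Emil:3, Gus:2, Iris:3, Lena:4, Sara:4, Sven:3, Vikram:3, Ximena:4.
The maximum eccentricity is 4, realized for instance by the pair Sara–Ximena via Sara – Iris – Gus – Vikram – Ximena. So the diameter is 4.

4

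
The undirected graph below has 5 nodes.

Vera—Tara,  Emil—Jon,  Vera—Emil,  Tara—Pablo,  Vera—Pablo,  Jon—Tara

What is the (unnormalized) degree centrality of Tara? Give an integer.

3

Tara is directly tied to Jon, Pablo, and Vera. That is 3 neighbors, so the degree of Tara is 3.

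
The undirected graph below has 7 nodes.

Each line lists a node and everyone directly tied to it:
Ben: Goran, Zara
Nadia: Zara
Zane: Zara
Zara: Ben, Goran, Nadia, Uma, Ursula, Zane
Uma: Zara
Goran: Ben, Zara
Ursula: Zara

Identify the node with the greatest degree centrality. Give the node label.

Degrees — Ben:2, Goran:2, Nadia:1, Uma:1, Ursula:1, Zane:1, Zara:6.
The maximum is 6, attained only by Zara.

Zara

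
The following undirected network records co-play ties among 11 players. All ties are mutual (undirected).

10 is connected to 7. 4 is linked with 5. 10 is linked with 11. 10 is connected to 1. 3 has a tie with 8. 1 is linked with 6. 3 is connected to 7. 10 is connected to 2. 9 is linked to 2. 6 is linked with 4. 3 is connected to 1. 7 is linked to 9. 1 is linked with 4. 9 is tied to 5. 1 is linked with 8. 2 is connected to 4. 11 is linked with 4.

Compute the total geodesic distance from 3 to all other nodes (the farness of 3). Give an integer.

20

Distances from 3: 1:1, 2:3, 4:2, 5:3, 6:2, 7:1, 8:1, 9:2, 10:2, 11:3.
Sum = 1 + 3 + 2 + 3 + 2 + 1 + 1 + 2 + 2 + 3 = 20.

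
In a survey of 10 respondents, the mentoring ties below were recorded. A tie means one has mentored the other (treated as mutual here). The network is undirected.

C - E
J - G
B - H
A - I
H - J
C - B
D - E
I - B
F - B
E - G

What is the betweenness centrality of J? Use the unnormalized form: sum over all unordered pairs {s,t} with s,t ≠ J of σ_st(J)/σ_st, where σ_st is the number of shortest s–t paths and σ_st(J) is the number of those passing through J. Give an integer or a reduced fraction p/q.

Pairs whose geodesics pass through J — A–G: 1/2; H–D: 1/2; H–E: 1/2; H–G: 1; B–G: 1/2; F–G: 1/2; I–G: 1/2.
All other pairs contribute 0.
Summing the contributions gives betweenness(J) = 4.

4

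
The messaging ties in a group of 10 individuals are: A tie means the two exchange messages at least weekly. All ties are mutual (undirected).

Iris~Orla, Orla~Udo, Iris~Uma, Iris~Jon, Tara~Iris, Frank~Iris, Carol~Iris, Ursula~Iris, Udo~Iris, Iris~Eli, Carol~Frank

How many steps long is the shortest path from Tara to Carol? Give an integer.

2

One shortest route is Tara – Iris – Carol, which uses 2 edges, and Tara and Carol are not directly tied, so nothing shorter exists. So d(Tara,Carol) = 2.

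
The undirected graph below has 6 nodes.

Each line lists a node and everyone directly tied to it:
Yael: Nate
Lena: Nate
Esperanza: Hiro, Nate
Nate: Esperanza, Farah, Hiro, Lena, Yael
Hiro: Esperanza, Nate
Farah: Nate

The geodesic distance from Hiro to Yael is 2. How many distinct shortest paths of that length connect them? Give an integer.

The shortest distance is 2, and the only length-2 path is Hiro–Nate–Yael. So there is exactly 1 shortest path.

1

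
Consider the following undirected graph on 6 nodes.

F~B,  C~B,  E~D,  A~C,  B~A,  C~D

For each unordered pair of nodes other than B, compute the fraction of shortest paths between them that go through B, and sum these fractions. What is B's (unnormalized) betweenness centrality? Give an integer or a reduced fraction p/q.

4

Pairs whose geodesics pass through B — A–F: 1; C–F: 1; F–D: 1; F–E: 1.
All other pairs contribute 0.
Summing the contributions gives betweenness(B) = 4.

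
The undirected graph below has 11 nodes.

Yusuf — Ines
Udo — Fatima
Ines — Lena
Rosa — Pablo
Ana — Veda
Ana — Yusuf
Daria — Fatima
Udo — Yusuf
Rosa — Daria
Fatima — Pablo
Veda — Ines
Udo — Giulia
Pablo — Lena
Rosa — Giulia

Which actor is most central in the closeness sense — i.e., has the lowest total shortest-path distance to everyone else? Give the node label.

Farness (sum of distances to all others) for each node — Ana:27, Daria:27, Fatima:21, Giulia:23, Ines:22, Lena:22, Pablo:21, Rosa:23, Udo:19, Veda:29, Yusuf:20.
The smallest farness is 19, for Udo, so Udo has the highest closeness.

Udo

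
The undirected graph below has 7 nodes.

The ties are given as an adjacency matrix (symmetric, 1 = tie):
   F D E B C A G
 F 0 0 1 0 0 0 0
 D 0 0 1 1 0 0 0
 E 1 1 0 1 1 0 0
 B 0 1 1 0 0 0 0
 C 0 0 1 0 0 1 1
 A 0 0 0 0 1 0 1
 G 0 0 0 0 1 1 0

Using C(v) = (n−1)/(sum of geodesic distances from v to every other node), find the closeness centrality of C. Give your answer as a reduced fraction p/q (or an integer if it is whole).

2/3

Distances from C: A:1, B:2, D:2, E:1, F:2, G:1. Sum = 9.
n = 7, so closeness = 6/9 = 2/3.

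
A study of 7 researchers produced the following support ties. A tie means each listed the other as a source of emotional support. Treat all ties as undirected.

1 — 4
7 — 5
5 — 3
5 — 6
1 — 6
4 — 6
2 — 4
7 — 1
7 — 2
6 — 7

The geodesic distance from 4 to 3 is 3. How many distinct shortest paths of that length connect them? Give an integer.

1

The shortest distance is 3, and the only length-3 path is 4–6–5–3. So there is exactly 1 shortest path.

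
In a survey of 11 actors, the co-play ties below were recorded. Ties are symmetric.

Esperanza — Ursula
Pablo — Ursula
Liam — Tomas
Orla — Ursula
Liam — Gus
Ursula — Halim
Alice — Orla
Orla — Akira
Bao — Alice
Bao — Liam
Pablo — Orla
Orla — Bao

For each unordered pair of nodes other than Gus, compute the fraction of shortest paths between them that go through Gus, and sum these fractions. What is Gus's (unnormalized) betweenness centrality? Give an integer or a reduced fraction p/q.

0

No shortest path between any pair of other nodes passes through Gus.
Summing the contributions gives betweenness(Gus) = 0.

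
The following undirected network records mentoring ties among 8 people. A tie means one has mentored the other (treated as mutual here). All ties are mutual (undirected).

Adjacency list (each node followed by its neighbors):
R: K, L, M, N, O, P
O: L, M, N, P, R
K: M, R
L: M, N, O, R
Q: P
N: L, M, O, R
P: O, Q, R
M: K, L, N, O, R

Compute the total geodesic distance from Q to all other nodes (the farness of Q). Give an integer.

17

Distances from Q: K:3, L:3, M:3, N:3, O:2, P:1, R:2.
Sum = 3 + 3 + 3 + 3 + 2 + 1 + 2 = 17.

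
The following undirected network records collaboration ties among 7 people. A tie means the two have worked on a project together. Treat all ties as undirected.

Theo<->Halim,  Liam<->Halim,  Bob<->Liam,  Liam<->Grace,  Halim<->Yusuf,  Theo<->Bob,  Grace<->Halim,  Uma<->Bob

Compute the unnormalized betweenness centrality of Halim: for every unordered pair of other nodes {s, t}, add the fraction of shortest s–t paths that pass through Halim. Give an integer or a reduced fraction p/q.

Pairs whose geodesics pass through Halim — Grace–Theo: 1; Grace–Yusuf: 1; Theo–Yusuf: 1; Theo–Liam: 1/2; Bob–Yusuf: 2/2; Yusuf–Liam: 1; Yusuf–Uma: 2/2.
All other pairs contribute 0.
Summing the contributions gives betweenness(Halim) = 13/2.

13/2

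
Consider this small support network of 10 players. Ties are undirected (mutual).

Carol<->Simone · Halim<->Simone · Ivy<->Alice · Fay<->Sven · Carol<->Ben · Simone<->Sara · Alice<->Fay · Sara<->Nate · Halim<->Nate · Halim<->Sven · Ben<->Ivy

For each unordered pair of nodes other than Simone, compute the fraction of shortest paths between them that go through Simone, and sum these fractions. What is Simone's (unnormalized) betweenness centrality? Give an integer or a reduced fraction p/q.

37/3

Pairs whose geodesics pass through Simone — Halim–Sara: 1/2; Halim–Carol: 1; Halim–Ben: 1; Halim–Ivy: 1/2; Nate–Carol: 2/2; Nate–Ben: 2/2; Nate–Ivy: 2/3; Sara–Carol: 1; Sara–Ben: 1; Sara–Ivy: 1; Sara–Alice: 2/3; Sara–Fay: 1/2; Sara–Sven: 1/2; Carol–Fay: 1/2 … (+2 more pairs).
All other pairs contribute 0.
Summing the contributions gives betweenness(Simone) = 37/3.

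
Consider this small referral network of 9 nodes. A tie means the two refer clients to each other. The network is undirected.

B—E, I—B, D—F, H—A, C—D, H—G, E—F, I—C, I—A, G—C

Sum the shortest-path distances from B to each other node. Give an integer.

Distances from B: A:2, C:2, D:3, E:1, F:2, G:3, H:3, I:1.
Sum = 2 + 2 + 3 + 1 + 2 + 3 + 3 + 1 = 17.

17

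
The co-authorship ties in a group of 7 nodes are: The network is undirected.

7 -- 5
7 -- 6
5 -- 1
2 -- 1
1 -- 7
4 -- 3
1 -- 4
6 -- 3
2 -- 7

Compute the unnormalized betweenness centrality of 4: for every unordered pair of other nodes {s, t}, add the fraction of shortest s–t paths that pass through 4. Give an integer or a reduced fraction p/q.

2

Pairs whose geodesics pass through 4 — 5–3: 1/2; 2–3: 1/2; 1–3: 1.
All other pairs contribute 0.
Summing the contributions gives betweenness(4) = 2.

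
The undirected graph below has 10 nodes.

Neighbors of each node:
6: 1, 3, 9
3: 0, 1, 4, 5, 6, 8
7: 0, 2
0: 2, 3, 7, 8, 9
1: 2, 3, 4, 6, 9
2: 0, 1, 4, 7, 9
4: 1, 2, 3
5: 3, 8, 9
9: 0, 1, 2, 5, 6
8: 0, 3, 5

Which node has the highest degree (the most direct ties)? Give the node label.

Degrees — 0:5, 1:5, 2:5, 3:6, 4:3, 5:3, 6:3, 7:2, 8:3, 9:5.
The maximum is 6, attained only by 3.

3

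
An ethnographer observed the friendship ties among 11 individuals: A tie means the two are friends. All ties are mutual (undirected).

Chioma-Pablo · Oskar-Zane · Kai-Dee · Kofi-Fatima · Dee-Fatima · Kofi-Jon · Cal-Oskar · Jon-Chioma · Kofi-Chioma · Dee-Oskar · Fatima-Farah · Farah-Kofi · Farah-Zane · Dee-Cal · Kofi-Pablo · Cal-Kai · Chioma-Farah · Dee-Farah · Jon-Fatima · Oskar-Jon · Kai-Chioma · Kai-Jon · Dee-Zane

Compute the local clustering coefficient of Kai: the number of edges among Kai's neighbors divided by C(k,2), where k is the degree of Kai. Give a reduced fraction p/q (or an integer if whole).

1/3

Kai's neighbors: Cal, Chioma, Dee, and Jon (k = 4).
Possible neighbor pairs: C(4,2) = 6. Edges among them: Cal–Dee, Chioma–Jon → e = 2.
Clustering(Kai) = 2/6 = 1/3.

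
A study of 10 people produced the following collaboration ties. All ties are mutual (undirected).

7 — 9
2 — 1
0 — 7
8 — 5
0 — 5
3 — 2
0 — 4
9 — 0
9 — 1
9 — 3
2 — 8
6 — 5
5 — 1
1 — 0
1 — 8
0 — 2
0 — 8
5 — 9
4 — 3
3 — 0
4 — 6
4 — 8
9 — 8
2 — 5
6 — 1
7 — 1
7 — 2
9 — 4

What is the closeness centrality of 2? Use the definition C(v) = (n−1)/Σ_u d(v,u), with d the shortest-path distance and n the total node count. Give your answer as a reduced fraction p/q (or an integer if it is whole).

3/4

Distances from 2: 0:1, 1:1, 3:1, 4:2, 5:1, 6:2, 7:1, 8:1, 9:2. Sum = 12.
n = 10, so closeness = 9/12 = 3/4.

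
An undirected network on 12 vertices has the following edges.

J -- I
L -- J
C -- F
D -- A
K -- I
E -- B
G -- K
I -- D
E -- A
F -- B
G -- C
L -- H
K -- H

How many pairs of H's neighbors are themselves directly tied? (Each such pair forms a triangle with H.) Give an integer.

H's neighbors are K and L, but none of them are tied to each other, so no triangle contains H.

0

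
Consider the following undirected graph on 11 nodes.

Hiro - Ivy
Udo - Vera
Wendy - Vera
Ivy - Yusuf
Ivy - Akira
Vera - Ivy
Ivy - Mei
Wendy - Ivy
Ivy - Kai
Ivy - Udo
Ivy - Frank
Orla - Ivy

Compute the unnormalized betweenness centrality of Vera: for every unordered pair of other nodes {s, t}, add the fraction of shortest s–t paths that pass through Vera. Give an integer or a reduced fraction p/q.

Pairs whose geodesics pass through Vera — Wendy–Udo: 1/2.
All other pairs contribute 0.
Summing the contributions gives betweenness(Vera) = 1/2.

1/2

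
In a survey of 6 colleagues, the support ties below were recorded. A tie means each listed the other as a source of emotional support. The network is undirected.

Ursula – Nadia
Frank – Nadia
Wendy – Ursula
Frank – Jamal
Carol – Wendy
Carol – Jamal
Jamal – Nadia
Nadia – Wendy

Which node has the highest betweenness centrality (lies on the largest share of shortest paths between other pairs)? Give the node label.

Nadia

Unnormalized betweenness of each node: Carol:1/2, Frank:0, Jamal:3/2, Nadia:7/2, Ursula:0, Wendy:3/2.
Nadia has the largest value, 7/2, making it the main broker — the node through which the most shortest paths run.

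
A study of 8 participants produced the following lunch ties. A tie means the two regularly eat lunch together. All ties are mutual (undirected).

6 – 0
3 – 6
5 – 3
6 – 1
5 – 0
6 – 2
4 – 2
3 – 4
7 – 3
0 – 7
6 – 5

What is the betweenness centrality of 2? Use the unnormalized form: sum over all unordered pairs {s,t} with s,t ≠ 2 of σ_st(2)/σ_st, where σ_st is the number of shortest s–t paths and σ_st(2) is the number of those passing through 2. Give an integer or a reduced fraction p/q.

5/4

Pairs whose geodesics pass through 2 — 0–4: 1/4; 6–4: 1/2; 1–4: 1/2.
All other pairs contribute 0.
Summing the contributions gives betweenness(2) = 5/4.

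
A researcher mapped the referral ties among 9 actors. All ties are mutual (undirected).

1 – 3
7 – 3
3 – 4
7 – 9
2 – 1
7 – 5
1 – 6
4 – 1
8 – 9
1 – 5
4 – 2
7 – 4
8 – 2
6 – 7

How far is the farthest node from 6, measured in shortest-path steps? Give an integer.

3

Distances from 6: 1:1, 2:2, 3:2, 4:2, 5:2, 7:1, 8:3, 9:2.
The largest is 3 (to 8), so the eccentricity of 6 is 3.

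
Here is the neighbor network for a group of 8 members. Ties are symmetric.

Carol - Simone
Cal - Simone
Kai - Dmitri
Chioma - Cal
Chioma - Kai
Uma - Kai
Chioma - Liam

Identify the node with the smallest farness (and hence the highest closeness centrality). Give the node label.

Farness (sum of distances to all others) for each node — Cal:14, Carol:24, Chioma:12, Dmitri:20, Kai:14, Liam:18, Simone:18, Uma:20.
The smallest farness is 12, for Chioma, so Chioma has the highest closeness.

Chioma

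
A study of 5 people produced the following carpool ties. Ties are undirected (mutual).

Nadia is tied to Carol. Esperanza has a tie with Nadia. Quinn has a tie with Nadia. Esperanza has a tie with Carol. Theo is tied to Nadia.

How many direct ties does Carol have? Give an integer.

2

Carol is directly tied to Esperanza and Nadia. That is 2 neighbors, so the degree of Carol is 2.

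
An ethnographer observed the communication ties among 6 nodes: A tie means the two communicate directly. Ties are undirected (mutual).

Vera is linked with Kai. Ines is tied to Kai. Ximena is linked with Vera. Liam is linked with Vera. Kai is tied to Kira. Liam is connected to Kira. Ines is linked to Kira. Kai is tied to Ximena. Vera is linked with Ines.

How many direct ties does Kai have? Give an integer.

4

Kai is directly tied to Ines, Kira, Vera, and Ximena. That is 4 neighbors, so the degree of Kai is 4.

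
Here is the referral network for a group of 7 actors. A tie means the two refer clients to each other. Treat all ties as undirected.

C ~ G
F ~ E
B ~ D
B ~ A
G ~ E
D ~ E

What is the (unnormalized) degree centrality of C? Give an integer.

1

C is directly tied to G. That is 1 neighbor, so the degree of C is 1.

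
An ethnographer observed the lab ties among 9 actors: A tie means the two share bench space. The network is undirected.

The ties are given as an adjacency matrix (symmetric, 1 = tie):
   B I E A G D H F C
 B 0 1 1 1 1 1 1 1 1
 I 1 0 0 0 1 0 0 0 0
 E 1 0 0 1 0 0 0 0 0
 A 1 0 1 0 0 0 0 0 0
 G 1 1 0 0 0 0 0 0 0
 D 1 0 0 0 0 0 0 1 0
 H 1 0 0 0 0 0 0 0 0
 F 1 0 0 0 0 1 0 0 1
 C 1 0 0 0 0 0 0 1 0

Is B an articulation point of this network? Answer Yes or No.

Removing B leaves {G and I} with no path to {A and E}, so the network splits into 4 components. B is a cut vertex.

Yes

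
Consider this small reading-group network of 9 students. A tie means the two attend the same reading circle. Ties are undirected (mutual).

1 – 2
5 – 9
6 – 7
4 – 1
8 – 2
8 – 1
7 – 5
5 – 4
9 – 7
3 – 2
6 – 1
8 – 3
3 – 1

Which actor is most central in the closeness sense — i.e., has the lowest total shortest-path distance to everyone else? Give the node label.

Farness (sum of distances to all others) for each node — 1:12, 2:17, 3:17, 4:14, 5:16, 6:14, 7:16, 8:17, 9:21.
The smallest farness is 12, for 1, so 1 has the highest closeness.

1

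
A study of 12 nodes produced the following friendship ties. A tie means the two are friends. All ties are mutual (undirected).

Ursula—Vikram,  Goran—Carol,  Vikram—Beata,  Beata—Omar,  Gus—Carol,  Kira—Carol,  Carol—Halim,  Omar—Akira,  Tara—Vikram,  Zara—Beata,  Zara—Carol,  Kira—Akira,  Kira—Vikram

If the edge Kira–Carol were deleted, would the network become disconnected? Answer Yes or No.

Even without that edge, Kira still reaches Carol via Kira – Vikram – Beata – Zara – Carol, so the network stays connected. Not a bridge.

No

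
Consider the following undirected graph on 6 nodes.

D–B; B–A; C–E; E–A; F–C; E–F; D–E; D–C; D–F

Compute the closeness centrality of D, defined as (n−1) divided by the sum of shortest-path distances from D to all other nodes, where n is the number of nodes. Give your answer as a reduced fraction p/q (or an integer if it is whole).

Distances from D: A:2, B:1, C:1, E:1, F:1. Sum = 6.
n = 6, so closeness = 5/6.

5/6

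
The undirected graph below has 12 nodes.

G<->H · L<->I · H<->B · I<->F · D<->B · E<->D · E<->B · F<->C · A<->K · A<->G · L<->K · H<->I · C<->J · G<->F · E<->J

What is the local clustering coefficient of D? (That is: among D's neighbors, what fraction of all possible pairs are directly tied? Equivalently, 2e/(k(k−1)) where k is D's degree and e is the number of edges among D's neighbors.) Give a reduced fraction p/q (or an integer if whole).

1

D's neighbors: B and E (k = 2).
Possible neighbor pairs: C(2,2) = 1. Edges among them: B–E → e = 1.
Clustering(D) = 1/1.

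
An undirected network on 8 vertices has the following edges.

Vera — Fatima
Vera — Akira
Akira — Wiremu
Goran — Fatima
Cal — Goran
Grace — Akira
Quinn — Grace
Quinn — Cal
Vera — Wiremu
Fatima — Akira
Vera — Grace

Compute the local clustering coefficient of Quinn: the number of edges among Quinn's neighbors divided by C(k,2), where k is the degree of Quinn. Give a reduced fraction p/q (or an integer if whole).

0

Quinn's neighbors: Cal and Grace (k = 2).
Possible neighbor pairs: C(2,2) = 1. Edges among them: none → e = 0.
Clustering(Quinn) = 0/1.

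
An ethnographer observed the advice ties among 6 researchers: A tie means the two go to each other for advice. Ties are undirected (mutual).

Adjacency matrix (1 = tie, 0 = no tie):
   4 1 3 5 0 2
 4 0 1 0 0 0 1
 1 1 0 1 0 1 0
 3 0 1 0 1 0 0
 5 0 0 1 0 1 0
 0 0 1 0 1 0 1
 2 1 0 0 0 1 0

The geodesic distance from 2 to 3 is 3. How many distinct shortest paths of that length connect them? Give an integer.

3

The shortest distance is 3. The length-3 paths are: 2–4–1–3; 2–0–1–3; 2–0–5–3.
That gives 3 distinct shortest paths.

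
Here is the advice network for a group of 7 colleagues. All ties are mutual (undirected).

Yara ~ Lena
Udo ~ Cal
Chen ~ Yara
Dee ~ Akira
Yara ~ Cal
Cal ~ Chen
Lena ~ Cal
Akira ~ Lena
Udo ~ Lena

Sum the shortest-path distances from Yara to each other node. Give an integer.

Distances from Yara: Akira:2, Cal:1, Chen:1, Dee:3, Lena:1, Udo:2.
Sum = 2 + 1 + 1 + 3 + 1 + 2 = 10.

10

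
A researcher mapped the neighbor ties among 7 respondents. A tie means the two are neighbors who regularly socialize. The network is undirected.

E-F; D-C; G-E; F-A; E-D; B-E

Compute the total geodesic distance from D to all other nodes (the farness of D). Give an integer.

Distances from D: A:3, B:2, C:1, E:1, F:2, G:2.
Sum = 3 + 2 + 1 + 1 + 2 + 2 = 11.

11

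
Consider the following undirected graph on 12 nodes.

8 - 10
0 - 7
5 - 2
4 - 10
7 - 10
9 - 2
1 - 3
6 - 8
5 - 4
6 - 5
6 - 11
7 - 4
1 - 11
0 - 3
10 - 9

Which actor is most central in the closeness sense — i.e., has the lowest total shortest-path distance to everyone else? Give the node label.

Farness (sum of distances to all others) for each node — 0:28, 1:32, 2:30, 3:32, 4:23, 5:23, 6:24, 7:24, 8:25, 9:29, 10:22, 11:28.
The smallest farness is 22, for 10, so 10 has the highest closeness.

10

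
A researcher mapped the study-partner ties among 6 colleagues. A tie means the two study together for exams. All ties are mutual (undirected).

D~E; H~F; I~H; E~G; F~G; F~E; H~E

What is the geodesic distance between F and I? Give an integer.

One shortest route is F – H – I, which uses 2 edges, and F and I are not directly tied, so nothing shorter exists. So d(F,I) = 2.

2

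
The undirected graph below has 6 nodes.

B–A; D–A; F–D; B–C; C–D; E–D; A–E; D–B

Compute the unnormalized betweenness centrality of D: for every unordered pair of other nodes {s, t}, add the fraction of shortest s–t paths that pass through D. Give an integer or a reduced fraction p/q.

Pairs whose geodesics pass through D — C–E: 1; C–A: 1/2; C–F: 1; E–F: 1; E–B: 1/2; A–F: 1; F–B: 1.
All other pairs contribute 0.
Summing the contributions gives betweenness(D) = 6.

6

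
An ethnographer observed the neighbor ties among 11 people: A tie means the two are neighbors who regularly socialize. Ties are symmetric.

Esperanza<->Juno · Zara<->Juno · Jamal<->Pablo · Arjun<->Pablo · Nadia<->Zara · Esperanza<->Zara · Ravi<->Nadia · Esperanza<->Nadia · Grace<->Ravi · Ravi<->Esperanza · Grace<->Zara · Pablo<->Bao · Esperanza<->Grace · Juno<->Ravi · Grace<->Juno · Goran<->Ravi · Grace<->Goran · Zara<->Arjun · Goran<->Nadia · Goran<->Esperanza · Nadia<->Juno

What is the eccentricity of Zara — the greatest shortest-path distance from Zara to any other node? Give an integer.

Distances from Zara: Arjun:1, Bao:3, Esperanza:1, Goran:2, Grace:1, Jamal:3, Juno:1, Nadia:1, Pablo:2, Ravi:2.
The largest is 3 (to Bao and Jamal), so the eccentricity of Zara is 3.

3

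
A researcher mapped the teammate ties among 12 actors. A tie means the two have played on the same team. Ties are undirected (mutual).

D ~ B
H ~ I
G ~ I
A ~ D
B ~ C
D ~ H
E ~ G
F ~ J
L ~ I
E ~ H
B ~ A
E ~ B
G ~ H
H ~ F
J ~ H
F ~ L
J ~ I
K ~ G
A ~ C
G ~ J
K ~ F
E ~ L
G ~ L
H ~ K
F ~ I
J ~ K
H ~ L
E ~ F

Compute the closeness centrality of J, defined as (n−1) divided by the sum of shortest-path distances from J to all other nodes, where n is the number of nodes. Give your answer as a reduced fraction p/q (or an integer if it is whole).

Distances from J: A:3, B:3, C:4, D:2, E:2, F:1, G:1, H:1, I:1, K:1, L:2. Sum = 21.
n = 12, so closeness = 11/21.

11/21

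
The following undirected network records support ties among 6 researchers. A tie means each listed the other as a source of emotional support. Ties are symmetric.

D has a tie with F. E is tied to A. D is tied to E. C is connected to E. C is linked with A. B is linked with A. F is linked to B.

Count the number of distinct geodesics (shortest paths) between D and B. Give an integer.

The shortest distance is 2, and the only length-2 path is D–F–B. So there is exactly 1 shortest path.

1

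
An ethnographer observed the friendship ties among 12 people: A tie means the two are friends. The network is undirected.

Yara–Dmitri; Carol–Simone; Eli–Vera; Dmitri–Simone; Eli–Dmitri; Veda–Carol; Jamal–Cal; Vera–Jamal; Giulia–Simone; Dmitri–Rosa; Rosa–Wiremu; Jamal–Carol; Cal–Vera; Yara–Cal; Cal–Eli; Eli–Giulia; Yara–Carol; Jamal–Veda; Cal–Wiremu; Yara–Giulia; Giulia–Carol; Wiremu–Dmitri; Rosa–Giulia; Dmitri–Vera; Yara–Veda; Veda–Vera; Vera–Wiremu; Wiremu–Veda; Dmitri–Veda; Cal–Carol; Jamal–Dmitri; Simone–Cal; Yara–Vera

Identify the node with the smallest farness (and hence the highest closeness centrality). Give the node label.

Dmitri

Farness (sum of distances to all others) for each node — Cal:15, Carol:16, Dmitri:14, Eli:18, Giulia:17, Jamal:17, Rosa:19, Simone:18, Veda:16, Vera:15, Wiremu:17, Yara:16.
The smallest farness is 14, for Dmitri, so Dmitri has the highest closeness.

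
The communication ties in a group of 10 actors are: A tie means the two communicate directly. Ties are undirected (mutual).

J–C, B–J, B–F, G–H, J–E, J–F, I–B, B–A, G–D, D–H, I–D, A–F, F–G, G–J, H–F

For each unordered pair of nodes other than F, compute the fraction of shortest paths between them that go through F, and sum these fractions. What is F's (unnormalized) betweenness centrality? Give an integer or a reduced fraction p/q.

43/6

Pairs whose geodesics pass through F — A–G: 1; A–E: 1/2; A–D: 2/3; A–J: 1/2; A–H: 1; A–C: 1/2; B–G: 1/2; B–H: 1; E–H: 1/2; J–H: 1/2; H–C: 1/2.
All other pairs contribute 0.
Summing the contributions gives betweenness(F) = 43/6.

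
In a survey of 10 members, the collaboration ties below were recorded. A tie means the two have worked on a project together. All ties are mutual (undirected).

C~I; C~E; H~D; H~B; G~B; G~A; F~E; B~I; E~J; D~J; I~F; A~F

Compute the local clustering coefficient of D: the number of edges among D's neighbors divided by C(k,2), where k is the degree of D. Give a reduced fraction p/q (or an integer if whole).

0

D's neighbors: H and J (k = 2).
Possible neighbor pairs: C(2,2) = 1. Edges among them: none → e = 0.
Clustering(D) = 0/1.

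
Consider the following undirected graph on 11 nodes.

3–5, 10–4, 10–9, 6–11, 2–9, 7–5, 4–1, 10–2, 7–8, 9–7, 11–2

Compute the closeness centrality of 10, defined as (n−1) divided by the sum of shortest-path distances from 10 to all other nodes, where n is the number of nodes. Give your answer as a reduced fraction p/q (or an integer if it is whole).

Distances from 10: 1:2, 2:1, 3:4, 4:1, 5:3, 6:3, 7:2, 8:3, 9:1, 11:2. Sum = 22.
n = 11, so closeness = 10/22 = 5/11.

5/11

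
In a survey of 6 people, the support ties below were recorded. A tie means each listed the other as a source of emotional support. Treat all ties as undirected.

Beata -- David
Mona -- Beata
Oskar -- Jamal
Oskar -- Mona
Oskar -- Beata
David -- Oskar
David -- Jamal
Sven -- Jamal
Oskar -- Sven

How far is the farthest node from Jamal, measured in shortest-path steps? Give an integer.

Distances from Jamal: Beata:2, David:1, Mona:2, Oskar:1, Sven:1.
The largest is 2 (to Beata and Mona), so the eccentricity of Jamal is 2.

2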